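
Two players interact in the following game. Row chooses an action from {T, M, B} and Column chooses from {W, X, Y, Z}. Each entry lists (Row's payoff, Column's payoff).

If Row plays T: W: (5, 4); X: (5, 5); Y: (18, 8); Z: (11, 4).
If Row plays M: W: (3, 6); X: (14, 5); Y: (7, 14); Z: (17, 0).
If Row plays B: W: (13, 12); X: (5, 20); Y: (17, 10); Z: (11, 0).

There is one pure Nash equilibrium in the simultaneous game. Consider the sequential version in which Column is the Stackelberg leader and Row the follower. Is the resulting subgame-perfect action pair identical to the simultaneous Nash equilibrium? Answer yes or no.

no

Row best-responds to each possible Column move:
- W: Row compares 5, 3, 13 and picks B; Column would get 12.
- X: Row compares 5, 14, 5 and picks M; Column would get 5.
- Y: Row compares 18, 7, 17 and picks T; Column would get 8.
- Z: Row compares 11, 17, 11 and picks M; Column would get 0.
Among 12, 5, 8, 0, the best is 12 at W. Subgame-perfect outcome: (B, W) with payoffs (13, 12).
Now find the simultaneous Nash equilibrium.
Row's best replies: W→B; X→M; Y→T; Z→M.
Column's best replies: T→Y; M→Y; B→X.
The unique mutual best reply is (T, Y), giving (18, 8).
Sequential outcome (B, W) differs from the Nash profile (T, Y).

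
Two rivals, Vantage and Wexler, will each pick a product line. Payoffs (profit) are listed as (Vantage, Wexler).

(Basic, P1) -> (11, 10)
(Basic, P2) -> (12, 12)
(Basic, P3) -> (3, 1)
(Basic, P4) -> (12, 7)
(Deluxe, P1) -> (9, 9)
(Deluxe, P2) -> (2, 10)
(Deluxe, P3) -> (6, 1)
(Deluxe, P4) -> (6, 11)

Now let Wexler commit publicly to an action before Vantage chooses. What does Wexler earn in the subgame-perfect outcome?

Work backward from Vantage's decision.
- P1: BR = Basic, leader payoff 10.
- P2: BR = Basic, leader payoff 12.
- P3: BR = Deluxe, leader payoff 1.
- P4: BR = Basic, leader payoff 7.
Among 10, 12, 1, 7, the best is 12 at P2. Subgame-perfect outcome: (Basic, P2) with payoffs (12, 12).

12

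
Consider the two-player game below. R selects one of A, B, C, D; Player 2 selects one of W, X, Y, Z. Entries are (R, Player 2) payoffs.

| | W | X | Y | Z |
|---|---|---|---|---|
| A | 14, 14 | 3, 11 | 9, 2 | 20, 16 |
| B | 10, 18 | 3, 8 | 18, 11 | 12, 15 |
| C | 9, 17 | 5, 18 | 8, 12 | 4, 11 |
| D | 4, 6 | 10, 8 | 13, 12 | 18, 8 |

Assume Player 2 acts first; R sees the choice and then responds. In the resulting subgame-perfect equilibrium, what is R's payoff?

Backward induction with Player 2 moving first.
- W → R plays A (best of 14, 10, 9, 4); Player 2 gets 14.
- X → R plays D (best of 3, 3, 5, 10); Player 2 gets 8.
- Y → R plays B (best of 9, 18, 8, 13); Player 2 gets 11.
- Z → R plays A (best of 20, 12, 4, 18); Player 2 gets 16.
Among 14, 8, 11, 16, the best is 16 at Z. Subgame-perfect outcome: (A, Z) with payoffs (20, 16).

20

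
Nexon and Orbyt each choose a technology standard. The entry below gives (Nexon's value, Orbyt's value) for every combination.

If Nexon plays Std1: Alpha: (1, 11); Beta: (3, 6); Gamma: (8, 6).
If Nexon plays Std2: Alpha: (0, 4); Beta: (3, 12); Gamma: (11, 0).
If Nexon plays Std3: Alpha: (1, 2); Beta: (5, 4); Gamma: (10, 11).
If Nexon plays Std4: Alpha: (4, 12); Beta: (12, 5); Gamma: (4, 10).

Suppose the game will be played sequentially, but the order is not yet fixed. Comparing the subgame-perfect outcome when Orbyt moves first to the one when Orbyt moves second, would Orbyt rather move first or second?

first

If Nexon leads: Orbyt's best replies are Std1→Alpha, Std2→Beta, Std3→Gamma, Std4→Alpha; Nexon's induced payoffs 1, 3, 10, 4; outcome (Std3, Gamma), payoffs (10, 11).
If Orbyt leads: Nexon's best replies are Alpha→Std4, Beta→Std4, Gamma→Std2; Orbyt's induced payoffs 12, 5, 0; outcome (Std4, Alpha), payoffs (4, 12).
Orbyt gets 12 moving first and 11 moving second, so Orbyt prefers to move first.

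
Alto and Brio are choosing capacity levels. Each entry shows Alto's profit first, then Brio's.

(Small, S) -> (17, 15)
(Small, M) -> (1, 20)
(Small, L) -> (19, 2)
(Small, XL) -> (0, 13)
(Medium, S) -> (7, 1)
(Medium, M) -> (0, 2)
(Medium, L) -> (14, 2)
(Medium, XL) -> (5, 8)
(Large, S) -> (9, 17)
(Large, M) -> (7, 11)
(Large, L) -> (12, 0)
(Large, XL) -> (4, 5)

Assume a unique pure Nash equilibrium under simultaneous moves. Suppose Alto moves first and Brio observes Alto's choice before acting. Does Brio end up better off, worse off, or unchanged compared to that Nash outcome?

better off

Brio best-responds to each possible Alto move:
- Small → Brio plays M (best of 15, 20, 2, 13); Alto gets 1.
- Medium → Brio plays XL (best of 1, 2, 2, 8); Alto gets 5.
- Large → Brio plays S (best of 17, 11, 0, 5); Alto gets 9.
Among 1, 5, 9, the best is 9 at Large. Subgame-perfect outcome: (Large, S) with payoffs (9, 17).
Under simultaneous play:
Alto's best replies: S→Small; M→Large; L→Small; XL→Medium.
Brio's best replies: Small→M; Medium→XL; Large→S.
The unique mutual best reply is (Medium, XL), giving (5, 8).
Brio earns 17 sequentially versus 8 at the Nash outcome: better off.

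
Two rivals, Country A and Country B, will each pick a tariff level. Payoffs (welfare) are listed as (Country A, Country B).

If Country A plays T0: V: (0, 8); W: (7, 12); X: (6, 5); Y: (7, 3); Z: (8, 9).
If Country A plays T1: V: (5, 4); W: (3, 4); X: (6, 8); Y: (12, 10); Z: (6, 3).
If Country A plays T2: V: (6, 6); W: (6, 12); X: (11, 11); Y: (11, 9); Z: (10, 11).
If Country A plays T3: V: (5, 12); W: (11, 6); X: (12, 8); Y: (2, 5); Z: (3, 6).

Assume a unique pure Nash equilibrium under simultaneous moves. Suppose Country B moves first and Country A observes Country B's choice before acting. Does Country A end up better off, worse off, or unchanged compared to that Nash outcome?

worse off

Solve by backward induction (Country B leads).
- V: Country A compares 0, 5, 6, 5 and picks T2; Country B would get 6.
- W: Country A compares 7, 3, 6, 11 and picks T3; Country B would get 6.
- X: Country A compares 6, 6, 11, 12 and picks T3; Country B would get 8.
- Y: Country A compares 7, 12, 11, 2 and picks T1; Country B would get 10.
- Z: Country A compares 8, 6, 10, 3 and picks T2; Country B would get 11.
Among 6, 6, 8, 10, 11, the best is 11 at Z. Subgame-perfect outcome: (T2, Z) with payoffs (10, 11).
For the simultaneous game, intersect best replies.
Country A's best replies: V→T2; W→T3; X→T3; Y→T1; Z→T2.
Country B's best replies: T0→W; T1→Y; T2→W; T3→V.
The unique mutual best reply is (T1, Y), giving (12, 10).
Country A earns 10 sequentially versus 12 at the Nash outcome: worse off.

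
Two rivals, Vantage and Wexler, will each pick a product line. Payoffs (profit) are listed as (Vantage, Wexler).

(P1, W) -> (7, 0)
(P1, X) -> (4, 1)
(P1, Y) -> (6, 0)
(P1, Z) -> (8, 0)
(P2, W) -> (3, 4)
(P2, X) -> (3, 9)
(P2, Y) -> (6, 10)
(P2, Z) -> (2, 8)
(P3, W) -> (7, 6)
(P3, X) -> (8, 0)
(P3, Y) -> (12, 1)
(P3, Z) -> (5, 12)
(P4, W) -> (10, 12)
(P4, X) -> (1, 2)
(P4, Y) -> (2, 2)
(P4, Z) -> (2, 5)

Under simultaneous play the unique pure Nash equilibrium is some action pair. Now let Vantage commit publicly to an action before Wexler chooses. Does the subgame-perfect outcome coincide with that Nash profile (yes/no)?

yes

Solve by backward induction (Vantage leads).
- P1 → Wexler plays X (best of 0, 1, 0, 0); Vantage gets 4.
- P2 → Wexler plays Y (best of 4, 9, 10, 8); Vantage gets 6.
- P3 → Wexler plays Z (best of 6, 0, 1, 12); Vantage gets 5.
- P4 → Wexler plays W (best of 12, 2, 2, 5); Vantage gets 10.
Vantage's induced payoffs are 4, 6, 5, 10, so Vantage commits to P4. Subgame-perfect outcome: (P4, W) with payoffs (10, 12).
For the simultaneous game, intersect best replies.
Vantage's best replies: W→P4; X→P3; Y→P3; Z→P1.
Wexler's best replies: P1→X; P2→Y; P3→Z; P4→W.
The unique mutual best reply is (P4, W), giving (10, 12).
Sequential outcome (P4, W) coincides with the Nash profile (P4, W).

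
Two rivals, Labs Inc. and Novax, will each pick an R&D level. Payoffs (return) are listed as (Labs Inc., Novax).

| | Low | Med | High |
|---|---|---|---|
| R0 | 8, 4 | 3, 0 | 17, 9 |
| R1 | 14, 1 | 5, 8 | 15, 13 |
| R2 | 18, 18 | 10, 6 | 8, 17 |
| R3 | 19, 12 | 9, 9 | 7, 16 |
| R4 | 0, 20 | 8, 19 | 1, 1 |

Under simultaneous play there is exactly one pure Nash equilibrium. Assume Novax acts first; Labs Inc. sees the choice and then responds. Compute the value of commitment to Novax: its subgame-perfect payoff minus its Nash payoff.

Work backward from Labs Inc.'s decision.
- Low: BR = R3, leader payoff 12.
- Med: BR = R2, leader payoff 6.
- High: BR = R0, leader payoff 9.
Maximizing over 12, 6, 9, Novax chooses Low. Subgame-perfect outcome: (R3, Low) with payoffs (19, 12).
Under simultaneous play:
Labs Inc.'s best replies: Low→R3; Med→R2; High→R0.
Novax's best replies: R0→High; R1→High; R2→Low; R3→High; R4→Low.
Only (R0, High) has each player best-responding; Nash payoffs (17, 9).
Novax's commitment gain: 12 − 9 = 3.

3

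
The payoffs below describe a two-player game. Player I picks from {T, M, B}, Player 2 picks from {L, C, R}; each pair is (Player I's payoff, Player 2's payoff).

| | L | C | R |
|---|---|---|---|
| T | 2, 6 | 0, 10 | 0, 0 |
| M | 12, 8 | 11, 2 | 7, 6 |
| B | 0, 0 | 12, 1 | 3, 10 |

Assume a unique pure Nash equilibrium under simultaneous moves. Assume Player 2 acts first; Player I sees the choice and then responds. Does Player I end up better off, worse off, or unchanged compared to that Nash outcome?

unchanged

Work backward from Player I's decision.
- L: BR = M, leader payoff 8.
- C: BR = B, leader payoff 1.
- R: BR = M, leader payoff 6.
Maximizing over 8, 1, 6, Player 2 chooses L. Subgame-perfect outcome: (M, L) with payoffs (12, 8).
Now find the simultaneous Nash equilibrium.
Player I's best replies: L→M; C→B; R→M.
Player 2's best replies: T→C; M→L; B→R.
The unique mutual best reply is (M, L), giving (12, 8).
Player I earns 12 sequentially versus 12 at the Nash outcome: unchanged.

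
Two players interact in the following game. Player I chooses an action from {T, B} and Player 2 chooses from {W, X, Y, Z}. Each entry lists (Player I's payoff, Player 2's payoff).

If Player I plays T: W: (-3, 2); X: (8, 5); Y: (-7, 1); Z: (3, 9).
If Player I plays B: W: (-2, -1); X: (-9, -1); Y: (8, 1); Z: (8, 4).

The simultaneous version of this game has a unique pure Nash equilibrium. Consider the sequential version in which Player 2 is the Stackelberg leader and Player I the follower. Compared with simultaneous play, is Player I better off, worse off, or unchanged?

unchanged

Backward induction with Player 2 moving first.
- W → Player I plays B (best of -3, -2); Player 2 gets -1.
- X → Player I plays T (best of 8, -9); Player 2 gets 5.
- Y → Player I plays B (best of -7, 8); Player 2 gets 1.
- Z → Player I plays B (best of 3, 8); Player 2 gets 4.
Player 2's induced payoffs are -1, 5, 1, 4, so Player 2 commits to X. Subgame-perfect outcome: (T, X) with payoffs (8, 5).
Now find the simultaneous Nash equilibrium.
Player I's best replies: W→B; X→T; Y→B; Z→B.
Player 2's best replies: T→Z; B→Z.
The unique mutual best reply is (B, Z), giving (8, 4).
Player I earns 8 sequentially versus 8 at the Nash outcome: unchanged.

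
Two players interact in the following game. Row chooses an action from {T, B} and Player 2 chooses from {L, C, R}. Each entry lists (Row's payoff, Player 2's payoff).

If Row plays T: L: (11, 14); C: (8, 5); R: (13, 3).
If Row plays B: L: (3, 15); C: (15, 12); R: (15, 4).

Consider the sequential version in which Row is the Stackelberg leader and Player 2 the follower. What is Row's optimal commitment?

Solve by backward induction (Row leads).
- T: BR = L, leader payoff 11.
- B: BR = L, leader payoff 3.
Maximizing over 11, 3, Row chooses T. Subgame-perfect outcome: (T, L) with payoffs (11, 14).

T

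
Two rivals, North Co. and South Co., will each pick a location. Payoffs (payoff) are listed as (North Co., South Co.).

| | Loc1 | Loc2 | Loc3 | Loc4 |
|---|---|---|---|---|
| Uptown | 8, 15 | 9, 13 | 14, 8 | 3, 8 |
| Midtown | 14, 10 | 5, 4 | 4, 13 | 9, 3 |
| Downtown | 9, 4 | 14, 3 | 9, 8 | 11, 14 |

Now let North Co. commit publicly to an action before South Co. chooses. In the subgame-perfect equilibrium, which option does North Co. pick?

Downtown

Solve by backward induction (North Co. leads).
- Uptown: BR = Loc1, leader payoff 8.
- Midtown: BR = Loc3, leader payoff 4.
- Downtown: BR = Loc4, leader payoff 11.
North Co.'s induced payoffs are 8, 4, 11, so North Co. commits to Downtown. Subgame-perfect outcome: (Downtown, Loc4) with payoffs (11, 14).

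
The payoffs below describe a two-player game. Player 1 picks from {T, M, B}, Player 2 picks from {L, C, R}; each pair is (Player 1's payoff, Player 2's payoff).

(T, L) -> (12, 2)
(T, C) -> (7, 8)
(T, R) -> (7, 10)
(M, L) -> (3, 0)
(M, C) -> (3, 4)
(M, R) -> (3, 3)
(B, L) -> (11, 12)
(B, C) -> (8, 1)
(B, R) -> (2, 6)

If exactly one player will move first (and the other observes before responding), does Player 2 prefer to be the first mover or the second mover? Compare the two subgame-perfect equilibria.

If Player 1 leads: Player 2's best replies are T→R, M→C, B→L; Player 1's induced payoffs 7, 3, 11; outcome (B, L), payoffs (11, 12).
If Player 2 leads: Player 1's best replies are L→T, C→B, R→T; Player 2's induced payoffs 2, 1, 10; outcome (T, R), payoffs (7, 10).
Player 2 gets 10 moving first and 12 moving second, so Player 2 prefers to move second.

second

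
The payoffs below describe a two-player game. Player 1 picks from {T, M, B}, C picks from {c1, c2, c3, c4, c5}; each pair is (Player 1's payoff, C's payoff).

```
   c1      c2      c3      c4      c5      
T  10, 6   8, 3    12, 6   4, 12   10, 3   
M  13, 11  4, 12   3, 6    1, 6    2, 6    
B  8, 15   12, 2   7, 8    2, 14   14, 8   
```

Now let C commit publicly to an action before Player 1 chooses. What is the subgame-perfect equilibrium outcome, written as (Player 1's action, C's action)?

Backward induction with C moving first.
- c1: BR = M, leader payoff 11.
- c2: BR = B, leader payoff 2.
- c3: BR = T, leader payoff 6.
- c4: BR = T, leader payoff 12.
- c5: BR = B, leader payoff 8.
C's induced payoffs are 11, 2, 6, 12, 8, so C commits to c4. Subgame-perfect outcome: (T, c4) with payoffs (4, 12).

(T, c4)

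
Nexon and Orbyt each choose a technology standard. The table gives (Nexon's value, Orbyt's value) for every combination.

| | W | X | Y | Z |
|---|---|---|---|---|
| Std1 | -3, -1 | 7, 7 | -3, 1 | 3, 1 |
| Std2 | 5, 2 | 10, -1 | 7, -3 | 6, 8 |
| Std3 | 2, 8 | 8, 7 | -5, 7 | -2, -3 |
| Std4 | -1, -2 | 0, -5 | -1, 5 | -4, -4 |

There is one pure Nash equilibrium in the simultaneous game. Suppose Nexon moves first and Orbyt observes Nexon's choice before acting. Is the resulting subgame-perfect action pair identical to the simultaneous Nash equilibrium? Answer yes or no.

no

Work backward from Orbyt's decision.
- Std1: BR = X, leader payoff 7.
- Std2: BR = Z, leader payoff 6.
- Std3: BR = W, leader payoff 2.
- Std4: BR = Y, leader payoff -1.
Maximizing over 7, 6, 2, -1, Nexon chooses Std1. Subgame-perfect outcome: (Std1, X) with payoffs (7, 7).
Under simultaneous play:
Nexon's best replies: W→Std2; X→Std2; Y→Std2; Z→Std2.
Orbyt's best replies: Std1→X; Std2→Z; Std3→W; Std4→Y.
The unique mutual best reply is (Std2, Z), giving (6, 8).
Sequential outcome (Std1, X) differs from the Nash profile (Std2, Z).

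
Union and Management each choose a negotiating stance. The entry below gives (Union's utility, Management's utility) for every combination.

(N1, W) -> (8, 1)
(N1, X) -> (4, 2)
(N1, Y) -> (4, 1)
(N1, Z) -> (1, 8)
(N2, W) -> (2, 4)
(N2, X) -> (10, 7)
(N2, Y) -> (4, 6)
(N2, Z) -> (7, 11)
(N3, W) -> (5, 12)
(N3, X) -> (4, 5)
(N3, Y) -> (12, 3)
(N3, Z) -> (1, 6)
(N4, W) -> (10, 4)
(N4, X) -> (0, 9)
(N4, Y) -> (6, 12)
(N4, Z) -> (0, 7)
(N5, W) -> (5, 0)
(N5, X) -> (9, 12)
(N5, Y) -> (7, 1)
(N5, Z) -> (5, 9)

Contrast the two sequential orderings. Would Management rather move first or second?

If Union leads: Management's best replies are N1→Z, N2→Z, N3→W, N4→Y, N5→X; Union's induced payoffs 1, 7, 5, 6, 9; outcome (N5, X), payoffs (9, 12).
If Management leads: Union's best replies are W→N4, X→N2, Y→N3, Z→N2; Management's induced payoffs 4, 7, 3, 11; outcome (N2, Z), payoffs (7, 11).
Management gets 11 moving first and 12 moving second, so Management prefers to move second.

second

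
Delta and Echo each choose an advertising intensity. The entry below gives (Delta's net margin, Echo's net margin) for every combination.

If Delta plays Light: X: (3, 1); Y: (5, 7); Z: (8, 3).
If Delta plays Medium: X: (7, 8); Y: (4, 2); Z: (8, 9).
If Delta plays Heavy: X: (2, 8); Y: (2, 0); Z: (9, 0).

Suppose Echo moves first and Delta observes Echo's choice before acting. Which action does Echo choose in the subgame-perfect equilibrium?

X

Backward induction with Echo moving first.
- X → Delta plays Medium (best of 3, 7, 2); Echo gets 8.
- Y → Delta plays Light (best of 5, 4, 2); Echo gets 7.
- Z → Delta plays Heavy (best of 8, 8, 9); Echo gets 0.
Maximizing over 8, 7, 0, Echo chooses X. Subgame-perfect outcome: (Medium, X) with payoffs (7, 8).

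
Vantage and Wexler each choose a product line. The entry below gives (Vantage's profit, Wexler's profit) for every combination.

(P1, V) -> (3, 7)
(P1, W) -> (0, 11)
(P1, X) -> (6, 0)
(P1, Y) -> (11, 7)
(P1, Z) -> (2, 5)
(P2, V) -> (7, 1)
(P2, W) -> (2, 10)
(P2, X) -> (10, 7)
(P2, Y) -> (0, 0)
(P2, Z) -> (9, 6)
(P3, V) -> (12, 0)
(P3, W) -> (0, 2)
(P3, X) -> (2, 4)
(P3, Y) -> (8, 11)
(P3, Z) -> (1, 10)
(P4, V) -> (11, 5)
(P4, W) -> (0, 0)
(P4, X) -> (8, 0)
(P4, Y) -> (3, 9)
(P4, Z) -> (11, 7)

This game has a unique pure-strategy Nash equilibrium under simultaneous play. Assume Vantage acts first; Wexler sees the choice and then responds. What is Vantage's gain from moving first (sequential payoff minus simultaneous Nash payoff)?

Backward induction with Vantage moving first.
- P1: BR = W, leader payoff 0.
- P2: BR = W, leader payoff 2.
- P3: BR = Y, leader payoff 8.
- P4: BR = Y, leader payoff 3.
Maximizing over 0, 2, 8, 3, Vantage chooses P3. Subgame-perfect outcome: (P3, Y) with payoffs (8, 11).
Under simultaneous play:
Vantage's best replies: V→P3; W→P2; X→P2; Y→P1; Z→P4.
Wexler's best replies: P1→W; P2→W; P3→Y; P4→Y.
Only (P2, W) has each player best-responding; Nash payoffs (2, 10).
Vantage's commitment gain: 8 − 2 = 6.

6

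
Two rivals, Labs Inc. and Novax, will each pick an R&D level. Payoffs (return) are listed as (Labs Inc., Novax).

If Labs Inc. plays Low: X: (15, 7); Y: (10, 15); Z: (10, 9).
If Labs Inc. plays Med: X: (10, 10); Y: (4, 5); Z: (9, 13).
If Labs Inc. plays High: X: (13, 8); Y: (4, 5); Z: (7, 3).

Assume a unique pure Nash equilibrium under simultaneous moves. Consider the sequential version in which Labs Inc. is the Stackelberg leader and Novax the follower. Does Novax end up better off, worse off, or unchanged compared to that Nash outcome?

Novax best-responds to each possible Labs Inc. move:
- Low: BR = Y, leader payoff 10.
- Med: BR = Z, leader payoff 9.
- High: BR = X, leader payoff 13.
Among 10, 9, 13, the best is 13 at High. Subgame-perfect outcome: (High, X) with payoffs (13, 8).
Now find the simultaneous Nash equilibrium.
Labs Inc.'s best replies: X→Low; Y→Low; Z→Low.
Novax's best replies: Low→Y; Med→Z; High→X.
The unique mutual best reply is (Low, Y), giving (10, 15).
Novax earns 8 sequentially versus 15 at the Nash outcome: worse off.

worse off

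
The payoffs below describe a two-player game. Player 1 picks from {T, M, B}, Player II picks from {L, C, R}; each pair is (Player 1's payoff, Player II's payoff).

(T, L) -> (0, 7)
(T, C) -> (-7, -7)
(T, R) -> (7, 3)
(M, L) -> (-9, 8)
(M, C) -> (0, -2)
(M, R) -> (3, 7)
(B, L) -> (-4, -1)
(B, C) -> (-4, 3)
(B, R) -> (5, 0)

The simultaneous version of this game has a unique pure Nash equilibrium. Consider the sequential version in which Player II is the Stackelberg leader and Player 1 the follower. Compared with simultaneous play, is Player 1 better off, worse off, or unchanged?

unchanged

Work backward from Player 1's decision.
- L: BR = T, leader payoff 7.
- C: BR = M, leader payoff -2.
- R: BR = T, leader payoff 3.
Player II's induced payoffs are 7, -2, 3, so Player II commits to L. Subgame-perfect outcome: (T, L) with payoffs (0, 7).
Now find the simultaneous Nash equilibrium.
Player 1's best replies: L→T; C→M; R→T.
Player II's best replies: T→L; M→L; B→C.
Only (T, L) has each player best-responding; Nash payoffs (0, 7).
Player 1 earns 0 sequentially versus 0 at the Nash outcome: unchanged.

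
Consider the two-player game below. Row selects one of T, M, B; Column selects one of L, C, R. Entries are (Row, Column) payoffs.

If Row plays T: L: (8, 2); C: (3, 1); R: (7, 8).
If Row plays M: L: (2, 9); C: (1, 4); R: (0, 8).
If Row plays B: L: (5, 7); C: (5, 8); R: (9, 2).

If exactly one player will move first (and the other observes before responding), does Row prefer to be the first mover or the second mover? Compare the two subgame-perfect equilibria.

first

If Row leads: Column's best replies are T→R, M→L, B→C; Row's induced payoffs 7, 2, 5; outcome (T, R), payoffs (7, 8).
If Column leads: Row's best replies are L→T, C→B, R→B; Column's induced payoffs 2, 8, 2; outcome (B, C), payoffs (5, 8).
Row gets 7 moving first and 5 moving second, so Row prefers to move first.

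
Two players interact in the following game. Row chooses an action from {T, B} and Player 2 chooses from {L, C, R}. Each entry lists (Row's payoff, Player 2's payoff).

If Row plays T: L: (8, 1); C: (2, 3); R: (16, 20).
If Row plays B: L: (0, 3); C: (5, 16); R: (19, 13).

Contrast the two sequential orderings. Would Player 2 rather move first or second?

If Row leads: Player 2's best replies are T→R, B→C; Row's induced payoffs 16, 5; outcome (T, R), payoffs (16, 20).
If Player 2 leads: Row's best replies are L→T, C→B, R→B; Player 2's induced payoffs 1, 16, 13; outcome (B, C), payoffs (5, 16).
Player 2 gets 16 moving first and 20 moving second, so Player 2 prefers to move second.

second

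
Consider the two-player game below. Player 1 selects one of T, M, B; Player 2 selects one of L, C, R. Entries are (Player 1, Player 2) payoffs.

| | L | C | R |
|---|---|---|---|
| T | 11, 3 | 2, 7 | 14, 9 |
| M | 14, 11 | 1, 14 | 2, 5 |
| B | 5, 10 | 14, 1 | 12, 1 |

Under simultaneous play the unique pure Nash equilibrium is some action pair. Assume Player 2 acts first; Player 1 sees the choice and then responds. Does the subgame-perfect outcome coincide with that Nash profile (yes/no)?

no

Solve by backward induction (Player 2 leads).
- L: Player 1 compares 11, 14, 5 and picks M; Player 2 would get 11.
- C: Player 1 compares 2, 1, 14 and picks B; Player 2 would get 1.
- R: Player 1 compares 14, 2, 12 and picks T; Player 2 would get 9.
Player 2's induced payoffs are 11, 1, 9, so Player 2 commits to L. Subgame-perfect outcome: (M, L) with payoffs (14, 11).
Now find the simultaneous Nash equilibrium.
Player 1's best replies: L→M; C→B; R→T.
Player 2's best replies: T→R; M→C; B→L.
The unique mutual best reply is (T, R), giving (14, 9).
Sequential outcome (M, L) differs from the Nash profile (T, R).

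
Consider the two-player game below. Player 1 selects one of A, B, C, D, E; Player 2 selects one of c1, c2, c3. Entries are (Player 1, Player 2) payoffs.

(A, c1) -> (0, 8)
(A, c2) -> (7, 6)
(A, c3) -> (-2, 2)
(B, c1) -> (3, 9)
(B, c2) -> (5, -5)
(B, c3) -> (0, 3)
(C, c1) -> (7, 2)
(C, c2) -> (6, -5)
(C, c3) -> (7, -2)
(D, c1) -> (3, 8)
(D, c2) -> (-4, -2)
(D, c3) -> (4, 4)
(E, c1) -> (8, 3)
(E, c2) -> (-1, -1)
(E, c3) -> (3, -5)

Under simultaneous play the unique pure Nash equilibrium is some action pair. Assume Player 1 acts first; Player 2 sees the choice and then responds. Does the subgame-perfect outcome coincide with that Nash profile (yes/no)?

yes

Backward induction with Player 1 moving first.
- A: BR = c1, leader payoff 0.
- B: BR = c1, leader payoff 3.
- C: BR = c1, leader payoff 7.
- D: BR = c1, leader payoff 3.
- E: BR = c1, leader payoff 8.
Maximizing over 0, 3, 7, 3, 8, Player 1 chooses E. Subgame-perfect outcome: (E, c1) with payoffs (8, 3).
For the simultaneous game, intersect best replies.
Player 1's best replies: c1→E; c2→A; c3→C.
Player 2's best replies: A→c1; B→c1; C→c1; D→c1; E→c1.
Only (E, c1) has each player best-responding; Nash payoffs (8, 3).
Sequential outcome (E, c1) coincides with the Nash profile (E, c1).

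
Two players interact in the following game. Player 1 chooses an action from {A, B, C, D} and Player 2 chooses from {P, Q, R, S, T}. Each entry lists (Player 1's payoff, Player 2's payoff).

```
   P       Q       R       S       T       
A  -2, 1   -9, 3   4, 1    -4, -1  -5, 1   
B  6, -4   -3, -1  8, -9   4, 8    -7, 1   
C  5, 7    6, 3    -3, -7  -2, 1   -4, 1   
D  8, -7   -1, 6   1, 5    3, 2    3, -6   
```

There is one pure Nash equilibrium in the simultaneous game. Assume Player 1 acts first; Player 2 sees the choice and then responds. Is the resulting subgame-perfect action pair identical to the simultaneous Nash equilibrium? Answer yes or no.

no

Player 2 best-responds to each possible Player 1 move:
- A: BR = Q, leader payoff -9.
- B: BR = S, leader payoff 4.
- C: BR = P, leader payoff 5.
- D: BR = Q, leader payoff -1.
Player 1's induced payoffs are -9, 4, 5, -1, so Player 1 commits to C. Subgame-perfect outcome: (C, P) with payoffs (5, 7).
Now find the simultaneous Nash equilibrium.
Player 1's best replies: P→D; Q→C; R→B; S→B; T→D.
Player 2's best replies: A→Q; B→S; C→P; D→Q.
Only (B, S) has each player best-responding; Nash payoffs (4, 8).
Sequential outcome (C, P) differs from the Nash profile (B, S).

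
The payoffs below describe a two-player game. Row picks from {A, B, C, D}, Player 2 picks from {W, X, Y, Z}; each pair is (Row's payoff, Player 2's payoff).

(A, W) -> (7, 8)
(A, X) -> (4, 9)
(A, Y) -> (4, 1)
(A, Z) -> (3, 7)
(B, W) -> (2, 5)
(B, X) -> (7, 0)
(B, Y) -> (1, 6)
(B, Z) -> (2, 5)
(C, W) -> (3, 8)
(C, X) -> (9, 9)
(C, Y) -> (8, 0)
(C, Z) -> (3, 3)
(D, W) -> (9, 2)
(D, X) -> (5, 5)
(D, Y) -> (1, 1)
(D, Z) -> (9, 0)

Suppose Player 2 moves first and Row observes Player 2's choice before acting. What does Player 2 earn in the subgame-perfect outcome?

9

Backward induction with Player 2 moving first.
- W: BR = D, leader payoff 2.
- X: BR = C, leader payoff 9.
- Y: BR = C, leader payoff 0.
- Z: BR = D, leader payoff 0.
Among 2, 9, 0, 0, the best is 9 at X. Subgame-perfect outcome: (C, X) with payoffs (9, 9).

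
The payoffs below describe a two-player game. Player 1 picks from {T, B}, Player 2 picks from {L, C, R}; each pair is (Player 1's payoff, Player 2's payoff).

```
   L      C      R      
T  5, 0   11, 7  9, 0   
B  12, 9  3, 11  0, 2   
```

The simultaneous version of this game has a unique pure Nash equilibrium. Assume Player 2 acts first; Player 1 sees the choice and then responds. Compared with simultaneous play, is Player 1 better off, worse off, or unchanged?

Work backward from Player 1's decision.
- L: BR = B, leader payoff 9.
- C: BR = T, leader payoff 7.
- R: BR = T, leader payoff 0.
Among 9, 7, 0, the best is 9 at L. Subgame-perfect outcome: (B, L) with payoffs (12, 9).
For the simultaneous game, intersect best replies.
Player 1's best replies: L→B; C→T; R→T.
Player 2's best replies: T→C; B→C.
Only (T, C) has each player best-responding; Nash payoffs (11, 7).
Player 1 earns 12 sequentially versus 11 at the Nash outcome: better off.

better off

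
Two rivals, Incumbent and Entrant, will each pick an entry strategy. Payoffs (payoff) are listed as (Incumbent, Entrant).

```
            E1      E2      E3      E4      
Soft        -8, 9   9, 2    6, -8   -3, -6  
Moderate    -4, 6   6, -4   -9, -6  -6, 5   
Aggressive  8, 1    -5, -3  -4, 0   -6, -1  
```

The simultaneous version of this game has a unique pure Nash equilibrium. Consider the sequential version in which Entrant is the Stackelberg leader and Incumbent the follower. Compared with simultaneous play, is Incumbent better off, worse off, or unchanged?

Solve by backward induction (Entrant leads).
- E1: BR = Aggressive, leader payoff 1.
- E2: BR = Soft, leader payoff 2.
- E3: BR = Soft, leader payoff -8.
- E4: BR = Soft, leader payoff -6.
Entrant's induced payoffs are 1, 2, -8, -6, so Entrant commits to E2. Subgame-perfect outcome: (Soft, E2) with payoffs (9, 2).
For the simultaneous game, intersect best replies.
Incumbent's best replies: E1→Aggressive; E2→Soft; E3→Soft; E4→Soft.
Entrant's best replies: Soft→E1; Moderate→E1; Aggressive→E1.
The unique mutual best reply is (Aggressive, E1), giving (8, 1).
Incumbent earns 9 sequentially versus 8 at the Nash outcome: better off.

better off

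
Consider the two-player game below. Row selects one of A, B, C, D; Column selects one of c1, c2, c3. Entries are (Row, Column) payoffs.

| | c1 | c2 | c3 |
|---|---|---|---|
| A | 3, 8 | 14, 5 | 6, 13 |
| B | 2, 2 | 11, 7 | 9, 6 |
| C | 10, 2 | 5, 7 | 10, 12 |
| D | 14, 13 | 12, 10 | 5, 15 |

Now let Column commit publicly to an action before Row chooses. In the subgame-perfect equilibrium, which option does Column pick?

Row best-responds to each possible Column move:
- c1: BR = D, leader payoff 13.
- c2: BR = A, leader payoff 5.
- c3: BR = C, leader payoff 12.
Among 13, 5, 12, the best is 13 at c1. Subgame-perfect outcome: (D, c1) with payoffs (14, 13).

c1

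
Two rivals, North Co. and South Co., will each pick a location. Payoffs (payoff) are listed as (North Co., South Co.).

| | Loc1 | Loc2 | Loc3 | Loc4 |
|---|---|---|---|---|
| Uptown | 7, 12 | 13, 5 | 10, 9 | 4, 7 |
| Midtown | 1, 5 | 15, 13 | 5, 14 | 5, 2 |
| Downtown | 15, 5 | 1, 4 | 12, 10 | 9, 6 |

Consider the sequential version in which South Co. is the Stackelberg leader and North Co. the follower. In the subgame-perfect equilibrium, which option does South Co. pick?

North Co. best-responds to each possible South Co. move:
- Loc1: North Co. compares 7, 1, 15 and picks Downtown; South Co. would get 5.
- Loc2: North Co. compares 13, 15, 1 and picks Midtown; South Co. would get 13.
- Loc3: North Co. compares 10, 5, 12 and picks Downtown; South Co. would get 10.
- Loc4: North Co. compares 4, 5, 9 and picks Downtown; South Co. would get 6.
Among 5, 13, 10, 6, the best is 13 at Loc2. Subgame-perfect outcome: (Midtown, Loc2) with payoffs (15, 13).

Loc2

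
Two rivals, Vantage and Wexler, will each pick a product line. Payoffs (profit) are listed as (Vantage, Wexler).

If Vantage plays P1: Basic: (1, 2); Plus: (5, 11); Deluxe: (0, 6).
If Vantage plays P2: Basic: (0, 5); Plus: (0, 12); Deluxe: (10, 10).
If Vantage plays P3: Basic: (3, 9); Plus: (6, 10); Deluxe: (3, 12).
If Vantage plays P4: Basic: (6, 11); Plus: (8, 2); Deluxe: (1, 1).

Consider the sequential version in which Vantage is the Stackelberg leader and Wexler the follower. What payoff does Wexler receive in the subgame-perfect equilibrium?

11

Backward induction with Vantage moving first.
- P1 → Wexler plays Plus (best of 2, 11, 6); Vantage gets 5.
- P2 → Wexler plays Plus (best of 5, 12, 10); Vantage gets 0.
- P3 → Wexler plays Deluxe (best of 9, 10, 12); Vantage gets 3.
- P4 → Wexler plays Basic (best of 11, 2, 1); Vantage gets 6.
Among 5, 0, 3, 6, the best is 6 at P4. Subgame-perfect outcome: (P4, Basic) with payoffs (6, 11).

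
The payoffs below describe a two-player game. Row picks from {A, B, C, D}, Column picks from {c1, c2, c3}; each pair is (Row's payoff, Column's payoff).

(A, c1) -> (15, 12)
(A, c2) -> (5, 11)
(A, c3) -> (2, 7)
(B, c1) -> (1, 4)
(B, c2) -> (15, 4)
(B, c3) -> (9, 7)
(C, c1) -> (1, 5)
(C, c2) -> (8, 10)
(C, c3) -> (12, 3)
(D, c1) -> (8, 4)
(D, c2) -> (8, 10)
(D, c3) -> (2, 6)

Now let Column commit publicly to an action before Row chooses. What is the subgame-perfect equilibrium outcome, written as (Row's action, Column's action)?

(A, c1)

Row best-responds to each possible Column move:
- c1: BR = A, leader payoff 12.
- c2: BR = B, leader payoff 4.
- c3: BR = C, leader payoff 3.
Column's induced payoffs are 12, 4, 3, so Column commits to c1. Subgame-perfect outcome: (A, c1) with payoffs (15, 12).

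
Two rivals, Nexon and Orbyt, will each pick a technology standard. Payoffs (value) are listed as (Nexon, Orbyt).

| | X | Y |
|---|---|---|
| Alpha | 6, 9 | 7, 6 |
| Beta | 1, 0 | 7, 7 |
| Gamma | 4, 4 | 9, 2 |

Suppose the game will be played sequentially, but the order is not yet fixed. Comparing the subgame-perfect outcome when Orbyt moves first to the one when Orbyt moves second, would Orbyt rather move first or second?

If Nexon leads: Orbyt's best replies are Alpha→X, Beta→Y, Gamma→X; Nexon's induced payoffs 6, 7, 4; outcome (Beta, Y), payoffs (7, 7).
If Orbyt leads: Nexon's best replies are X→Alpha, Y→Gamma; Orbyt's induced payoffs 9, 2; outcome (Alpha, X), payoffs (6, 9).
Orbyt gets 9 moving first and 7 moving second, so Orbyt prefers to move first.

first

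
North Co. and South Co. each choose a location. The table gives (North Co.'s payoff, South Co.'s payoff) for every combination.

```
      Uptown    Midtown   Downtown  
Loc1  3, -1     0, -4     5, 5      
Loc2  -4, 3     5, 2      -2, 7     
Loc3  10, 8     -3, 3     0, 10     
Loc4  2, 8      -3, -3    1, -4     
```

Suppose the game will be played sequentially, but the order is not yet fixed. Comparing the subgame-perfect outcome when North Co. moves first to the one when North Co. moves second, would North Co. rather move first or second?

If North Co. leads: South Co.'s best replies are Loc1→Downtown, Loc2→Downtown, Loc3→Downtown, Loc4→Uptown; North Co.'s induced payoffs 5, -2, 0, 2; outcome (Loc1, Downtown), payoffs (5, 5).
If South Co. leads: North Co.'s best replies are Uptown→Loc3, Midtown→Loc2, Downtown→Loc1; South Co.'s induced payoffs 8, 2, 5; outcome (Loc3, Uptown), payoffs (10, 8).
North Co. gets 5 moving first and 10 moving second, so North Co. prefers to move second.

second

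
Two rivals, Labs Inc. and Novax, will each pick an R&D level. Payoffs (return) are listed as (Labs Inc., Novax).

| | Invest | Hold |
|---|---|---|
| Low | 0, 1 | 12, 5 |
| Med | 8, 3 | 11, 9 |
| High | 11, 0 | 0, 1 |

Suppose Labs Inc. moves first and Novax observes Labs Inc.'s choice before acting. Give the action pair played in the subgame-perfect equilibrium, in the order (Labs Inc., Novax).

(Low, Hold)

Backward induction with Labs Inc. moving first.
- Low: Novax compares 1, 5 and picks Hold; Labs Inc. would get 12.
- Med: Novax compares 3, 9 and picks Hold; Labs Inc. would get 11.
- High: Novax compares 0, 1 and picks Hold; Labs Inc. would get 0.
Among 12, 11, 0, the best is 12 at Low. Subgame-perfect outcome: (Low, Hold) with payoffs (12, 5).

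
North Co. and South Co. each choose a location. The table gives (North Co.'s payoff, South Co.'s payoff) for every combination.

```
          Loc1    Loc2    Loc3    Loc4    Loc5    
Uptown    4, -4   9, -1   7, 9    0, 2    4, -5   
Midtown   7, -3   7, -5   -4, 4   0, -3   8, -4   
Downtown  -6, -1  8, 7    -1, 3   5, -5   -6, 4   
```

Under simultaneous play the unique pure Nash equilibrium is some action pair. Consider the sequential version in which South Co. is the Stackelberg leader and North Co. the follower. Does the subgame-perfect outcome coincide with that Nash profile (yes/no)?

Solve by backward induction (South Co. leads).
- Loc1 → North Co. plays Midtown (best of 4, 7, -6); South Co. gets -3.
- Loc2 → North Co. plays Uptown (best of 9, 7, 8); South Co. gets -1.
- Loc3 → North Co. plays Uptown (best of 7, -4, -1); South Co. gets 9.
- Loc4 → North Co. plays Downtown (best of 0, 0, 5); South Co. gets -5.
- Loc5 → North Co. plays Midtown (best of 4, 8, -6); South Co. gets -4.
South Co.'s induced payoffs are -3, -1, 9, -5, -4, so South Co. commits to Loc3. Subgame-perfect outcome: (Uptown, Loc3) with payoffs (7, 9).
Under simultaneous play:
North Co.'s best replies: Loc1→Midtown; Loc2→Uptown; Loc3→Uptown; Loc4→Downtown; Loc5→Midtown.
South Co.'s best replies: Uptown→Loc3; Midtown→Loc3; Downtown→Loc2.
Only (Uptown, Loc3) has each player best-responding; Nash payoffs (7, 9).
Sequential outcome (Uptown, Loc3) coincides with the Nash profile (Uptown, Loc3).

yes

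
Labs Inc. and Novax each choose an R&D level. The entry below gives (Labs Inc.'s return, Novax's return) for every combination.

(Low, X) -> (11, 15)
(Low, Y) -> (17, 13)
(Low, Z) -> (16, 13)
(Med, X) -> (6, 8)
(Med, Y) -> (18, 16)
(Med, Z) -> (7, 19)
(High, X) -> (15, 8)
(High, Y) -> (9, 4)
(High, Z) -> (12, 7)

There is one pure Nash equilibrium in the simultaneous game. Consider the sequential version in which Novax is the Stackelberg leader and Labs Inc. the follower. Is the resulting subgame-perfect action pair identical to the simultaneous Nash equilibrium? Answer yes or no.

no

Work backward from Labs Inc.'s decision.
- X → Labs Inc. plays High (best of 11, 6, 15); Novax gets 8.
- Y → Labs Inc. plays Med (best of 17, 18, 9); Novax gets 16.
- Z → Labs Inc. plays Low (best of 16, 7, 12); Novax gets 13.
Among 8, 16, 13, the best is 16 at Y. Subgame-perfect outcome: (Med, Y) with payoffs (18, 16).
For the simultaneous game, intersect best replies.
Labs Inc.'s best replies: X→High; Y→Med; Z→Low.
Novax's best replies: Low→X; Med→Z; High→X.
Only (High, X) has each player best-responding; Nash payoffs (15, 8).
Sequential outcome (Med, Y) differs from the Nash profile (High, X).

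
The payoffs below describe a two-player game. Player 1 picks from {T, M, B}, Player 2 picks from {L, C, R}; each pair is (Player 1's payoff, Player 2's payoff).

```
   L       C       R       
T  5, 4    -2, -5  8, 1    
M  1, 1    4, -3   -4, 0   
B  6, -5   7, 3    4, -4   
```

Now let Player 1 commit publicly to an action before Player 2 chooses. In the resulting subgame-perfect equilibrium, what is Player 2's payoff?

Backward induction with Player 1 moving first.
- T → Player 2 plays L (best of 4, -5, 1); Player 1 gets 5.
- M → Player 2 plays L (best of 1, -3, 0); Player 1 gets 1.
- B → Player 2 plays C (best of -5, 3, -4); Player 1 gets 7.
Maximizing over 5, 1, 7, Player 1 chooses B. Subgame-perfect outcome: (B, C) with payoffs (7, 3).

3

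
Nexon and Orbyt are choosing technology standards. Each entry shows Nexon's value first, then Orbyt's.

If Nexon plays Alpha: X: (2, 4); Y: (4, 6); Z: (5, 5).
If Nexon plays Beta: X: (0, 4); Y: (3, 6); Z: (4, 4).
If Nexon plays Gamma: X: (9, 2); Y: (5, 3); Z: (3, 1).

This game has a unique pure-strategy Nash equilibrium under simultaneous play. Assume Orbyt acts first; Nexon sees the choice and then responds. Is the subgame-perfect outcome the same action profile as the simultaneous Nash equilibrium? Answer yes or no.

no

Solve by backward induction (Orbyt leads).
- X: BR = Gamma, leader payoff 2.
- Y: BR = Gamma, leader payoff 3.
- Z: BR = Alpha, leader payoff 5.
Maximizing over 2, 3, 5, Orbyt chooses Z. Subgame-perfect outcome: (Alpha, Z) with payoffs (5, 5).
Now find the simultaneous Nash equilibrium.
Nexon's best replies: X→Gamma; Y→Gamma; Z→Alpha.
Orbyt's best replies: Alpha→Y; Beta→Y; Gamma→Y.
Only (Gamma, Y) has each player best-responding; Nash payoffs (5, 3).
Sequential outcome (Alpha, Z) differs from the Nash profile (Gamma, Y).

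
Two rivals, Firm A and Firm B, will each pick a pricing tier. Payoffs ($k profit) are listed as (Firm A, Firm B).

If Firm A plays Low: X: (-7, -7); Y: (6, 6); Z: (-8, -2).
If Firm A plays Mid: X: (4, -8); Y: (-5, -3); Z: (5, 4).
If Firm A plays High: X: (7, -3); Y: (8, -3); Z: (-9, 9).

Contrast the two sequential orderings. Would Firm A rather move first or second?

first

If Firm A leads: Firm B's best replies are Low→Y, Mid→Z, High→Z; Firm A's induced payoffs 6, 5, -9; outcome (Low, Y), payoffs (6, 6).
If Firm B leads: Firm A's best replies are X→High, Y→High, Z→Mid; Firm B's induced payoffs -3, -3, 4; outcome (Mid, Z), payoffs (5, 4).
Firm A gets 6 moving first and 5 moving second, so Firm A prefers to move first.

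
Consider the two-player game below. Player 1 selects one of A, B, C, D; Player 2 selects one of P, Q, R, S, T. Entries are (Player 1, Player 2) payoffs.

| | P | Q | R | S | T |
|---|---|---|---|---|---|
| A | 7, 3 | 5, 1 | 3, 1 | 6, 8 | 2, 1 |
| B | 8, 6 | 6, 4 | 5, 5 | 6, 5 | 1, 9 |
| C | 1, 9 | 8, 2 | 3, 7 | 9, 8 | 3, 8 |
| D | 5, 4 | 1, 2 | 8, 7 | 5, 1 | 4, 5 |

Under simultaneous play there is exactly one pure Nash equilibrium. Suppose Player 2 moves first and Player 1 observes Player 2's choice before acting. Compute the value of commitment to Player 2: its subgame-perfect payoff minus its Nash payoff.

Player 1 best-responds to each possible Player 2 move:
- P: Player 1 compares 7, 8, 1, 5 and picks B; Player 2 would get 6.
- Q: Player 1 compares 5, 6, 8, 1 and picks C; Player 2 would get 2.
- R: Player 1 compares 3, 5, 3, 8 and picks D; Player 2 would get 7.
- S: Player 1 compares 6, 6, 9, 5 and picks C; Player 2 would get 8.
- T: Player 1 compares 2, 1, 3, 4 and picks D; Player 2 would get 5.
Maximizing over 6, 2, 7, 8, 5, Player 2 chooses S. Subgame-perfect outcome: (C, S) with payoffs (9, 8).
Under simultaneous play:
Player 1's best replies: P→B; Q→C; R→D; S→C; T→D.
Player 2's best replies: A→S; B→T; C→P; D→R.
The unique mutual best reply is (D, R), giving (8, 7).
Player 2's commitment gain: 8 − 7 = 1.

1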